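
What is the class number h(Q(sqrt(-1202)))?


K = Q(sqrt(-1202)). d mod 4 = 2, so D = disc(K) = 4d = -4808
h(K) equals the number of primitive reduced positive-definite forms (a, b, c) = a*x^2 + b*x*y + c*y^2 with b^2 - 4ac = D,
where reduced means |b| <= a <= c, with b >= 0 whenever |b| = a or a = c, and primitive means gcd(a, b, c) = 1.
Reduced forces 3a^2 <= |D| = 4808, so 1 <= a <= 40; b must have the parity of D, and c = (b^2 - D)/(4a) must be an integer >= a.
Enumerate a = 1..40, b in [-a, a]:
  a=1: (1, 0, 1202)  [1]
  a=2: (2, 0, 601)  [1]
  a=3: (3, -2, 401), (3, 2, 401)  [2]
  a=4..5: none
  a=6: (6, -4, 201), (6, 4, 201)  [2]
  a=7: (7, -6, 173), (7, 6, 173)  [2]
  a=8: none
  a=9: (9, -4, 134), (9, 4, 134)  [2]
  a=10..13: none
  a=14: (14, -8, 87), (14, 8, 87)  [2]
  a=15..17: none
  a=18: (18, -4, 67), (18, 4, 67)  [2]
  a=19..20: none
  a=21: (21, -20, 62), (21, -8, 58), (21, 8, 58), (21, 20, 62)  [4]
  a=22..26: none
  a=27: (27, -22, 49), (27, 22, 49)  [2]
  a=28: none
  a=29: (29, -8, 42), (29, 8, 42)  [2]
  a=30: none
  a=31: (31, -20, 42), (31, 20, 42)  [2]
  a=32..40: none
Total reduced forms: 1 + 1 + 2 + 2 + 2 + 2 + 2 + 2 + 4 + 2 + 2 + 2 = 24
h = 24

24


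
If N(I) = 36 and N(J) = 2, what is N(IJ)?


N(IJ) = N(I) * N(J)
= 36 * 2
= 72

72


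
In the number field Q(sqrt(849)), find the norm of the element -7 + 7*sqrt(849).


N(a + b*sqrt(d)) = a^2 - d*b^2
= (-7)^2 - (849)*(7)^2
= 49 - 41601
= -41552

-41552


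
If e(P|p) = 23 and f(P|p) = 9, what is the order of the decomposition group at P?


|D_P| = e * f
= 23 * 9
= 207

207


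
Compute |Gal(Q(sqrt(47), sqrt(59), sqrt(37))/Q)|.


The 3 square roots of distinct primes are multiplicatively independent over Q,
so [K:Q] = 2^3 and Gal(K/Q) is isomorphic to (Z/2Z)^3.
|Gal| = 2^3 = 8

8


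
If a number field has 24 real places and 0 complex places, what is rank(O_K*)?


By Dirichlet's unit theorem:
rank = r1 + r2 - 1
= 24 + 0 - 1
= 23

23


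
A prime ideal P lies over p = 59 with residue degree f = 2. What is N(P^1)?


N(P^a) = p^(a*f)
= 59^(1*2)
= 59^2
= 3481

3481


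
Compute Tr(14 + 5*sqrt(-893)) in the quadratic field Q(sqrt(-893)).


Tr(a + b*sqrt(d)) = (a + b*sqrt(d)) + (a - b*sqrt(d)) = 2a
= 2 * (14)
= 28

28


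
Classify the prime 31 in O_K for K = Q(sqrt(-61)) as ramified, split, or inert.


K = Q(sqrt(-61)). Since d mod 4 = 3, disc(K) = -244.
Check p | disc: -244 mod 31 = 4.
p does not divide disc. Compute Legendre symbol (d/p):
1^((31-1)/2) mod 31 = 1
(d/p) = 1, so p splits: (p) = P*P' with e=1, f=1, g=2.
Therefore p is split.

split


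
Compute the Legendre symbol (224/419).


p = 419 is prime, so compute (224/419) with the reciprocity algorithm (Jacobi-symbol steps: pull out 2s via (2/n), flip via reciprocity, reduce):
  pull out 2: (2/419) = -1  (since 419 mod 8 = 3)
  pull out 2: (2/419) = -1  (since 419 mod 8 = 3)
  pull out 2: (2/419) = -1  (since 419 mod 8 = 3)
  pull out 2: (2/419) = -1  (since 419 mod 8 = 3)
  pull out 2: (2/419) = -1  (since 419 mod 8 = 3)
  reciprocity: (7/419) -> -(419/7)
  reduce: (6/7)
  pull out 2: (2/7) = +1  (since 7 mod 8 = 7)
  reciprocity: (3/7) -> -(7/3)
  reduce: (1/3)
  (1/3) = 1
Product of signs = -1
(224/419) = -1

-1


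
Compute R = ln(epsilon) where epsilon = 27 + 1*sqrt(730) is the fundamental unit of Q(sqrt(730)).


epsilon = 27 + 1*sqrt(730)
= 54.0185
R = ln(54.0185)
= 3.9893

3.9893


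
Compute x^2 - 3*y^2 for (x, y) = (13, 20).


x^2 - d*y^2
= 13^2 - 3*20^2
= 169 - 1200
= -1031

-1031


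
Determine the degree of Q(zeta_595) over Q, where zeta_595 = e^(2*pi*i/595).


The degree equals Euler's totient phi(595).
595 = 5 * 7 * 17
phi(595) = 384

384


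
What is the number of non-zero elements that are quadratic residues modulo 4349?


For prime p, the number of non-zero quadratic residues is (p-1)/2.
= (4349-1)/2
= 2174

2174


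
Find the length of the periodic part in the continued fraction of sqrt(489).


Run the CF algorithm for sqrt(489).
a_0 = floor(sqrt(489)) = 22; set m_0=0, q_0=1.
Recurrence: m' = q*a - m,  q' = (d - m'^2)/q,  a' = floor((a_0 + m')/q').
  step 1: m=22, q=5, a=8
  step 2: m=18, q=33, a=1
  step 3: m=15, q=8, a=4
  step 4: m=17, q=25, a=1
  step 5: m=8, q=17, a=1
  step 6: m=9, q=24, a=1
  step 7: m=15, q=11, a=3
  step 8: m=18, q=15, a=2
  step 9: m=12, q=23, a=1
  step 10: m=11, q=16, a=2
  step 11: m=21, q=3, a=14
  step 12: m=21, q=16, a=2
  step 13: m=11, q=23, a=1
  step 14: m=12, q=15, a=2
  step 15: m=18, q=11, a=3
  step 16: m=15, q=24, a=1
  step 17: m=9, q=17, a=1
  step 18: m=8, q=25, a=1
  step 19: m=17, q=8, a=4
  step 20: m=15, q=33, a=1
  step 21: m=18, q=5, a=8
  step 22: m=22, q=1, a=44
a_22 = 2*a_0 = 44, so the period closes here.
sqrt(489) = [22; 8, 1, 4, 1, 1, 1, 3, 2, 1, 2, 14, 2, 1, 2, 3, 1, 1, 1, 4, 1, 8, 44]
Period length = 22

22


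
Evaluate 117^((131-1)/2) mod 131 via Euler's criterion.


p = 131 is prime and the exponent is (p-1)/2 = 65, so by Euler's criterion 117^65 = (117/131) = +1 or -1 mod 131.
Compute by square-and-multiply:
  65 = 64 + 1 (binary 1000001)
  Repeated squaring mod 131: 117^1 = 117, 117^2 = 65, 117^4 = 33, 117^8 = 41, 117^16 = 109, 117^32 = 91, 117^64 = 28
  117^65 = 117^64 * 117^1 = 28 * 117 mod 131
    28 * 117 = 3276 = 1 mod 131
  117^65 = 1 mod 131
Result 1: 117 is a quadratic residue mod 131.
117^65 mod 131 = 1

1


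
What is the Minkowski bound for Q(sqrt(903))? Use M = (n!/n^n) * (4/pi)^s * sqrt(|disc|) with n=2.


d = 903, d mod 4 = 3, so disc(K) = 4d = 3612; |disc(K)| = 3612
Real quadratic field, so n = 2, s = r2 = 0, r1 = 2
M = (n!/n^n) * (4/pi)^s * sqrt(|disc(K)|) = (2!/2^2) * (4/pi)^0 * sqrt(3612)
= 0.5 * 1.000000 * 60.099917
= 30.0500

30.0500


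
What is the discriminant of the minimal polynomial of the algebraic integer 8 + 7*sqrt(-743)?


The element 8 + 7*sqrt(-743) has minimal polynomial:
x^2 - 16*x + 36471
Discriminant = (-16)^2 - 4*(36471)
= 256 - 145884
= -145628

-145628


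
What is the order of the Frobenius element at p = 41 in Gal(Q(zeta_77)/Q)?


The Frobenius at p in Gal(Q(zeta_n)/Q) = (Z/nZ)* is the class of p, so its order is ord_77(41), the smallest k >= 1 with 41^k = 1 mod 77.
n = 77 = 7 * 11, phi(77) = 60; the order divides phi(n).
Divisors of 60: 1, 2, 3, 4, 5, 6, 10, 12, 15, 20, 30, 60
Repeated squaring mod 77: 41^1 = 41, 41^2 = 64, 41^4 = 15, 41^8 = 71, 41^16 = 36, 41^32 = 64
Test divisors in increasing order:
  k=1: 41^1 = 41 mod 77
  k=2: 41^2 = 64 mod 77
  k=3: 41^3 = 64 * 41 = 6 mod 77
  k=4: 41^4 = 15 mod 77
  k=5: 41^5 = 15 * 41 = 76 mod 77
  k=6: 41^6 = 15 * 64 = 36 mod 77
  k=10: 41^10 = 71 * 64 = 1 mod 77  <- first divisor giving 1
Order = 10

10


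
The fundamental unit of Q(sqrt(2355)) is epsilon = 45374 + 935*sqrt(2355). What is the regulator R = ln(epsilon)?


epsilon = 45374 + 935*sqrt(2355)
= 90748.0000
R = ln(90748.0000)
= 11.4158

11.4158


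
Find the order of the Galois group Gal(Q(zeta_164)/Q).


|Gal(Q(zeta_164)/Q)| = phi(164)
= 80

80


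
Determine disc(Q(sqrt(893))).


For K = Q(sqrt(d)) with d squarefree: disc(K) = d if d = 1 mod 4, and disc(K) = 4d if d = 2 or 3 mod 4.
Here d = 893, and d mod 4 = 1.
d = 1 mod 4 (O_K = Z[(1+sqrt(d))/2]), so disc(K) = d = 893

893


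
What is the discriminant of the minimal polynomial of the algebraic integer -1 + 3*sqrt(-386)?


The element -1 + 3*sqrt(-386) has minimal polynomial:
x^2 + 2*x + 3475
Discriminant = (2)^2 - 4*(3475)
= 4 - 13900
= -13896

-13896


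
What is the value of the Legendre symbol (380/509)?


p = 509 is prime, so compute (380/509) with the reciprocity algorithm (Jacobi-symbol steps: pull out 2s via (2/n), flip via reciprocity, reduce):
  pull out 2: (2/509) = -1  (since 509 mod 8 = 5)
  pull out 2: (2/509) = -1  (since 509 mod 8 = 5)
  reciprocity: (95/509) -> +(509/95)
  reduce: (34/95)
  pull out 2: (2/95) = +1  (since 95 mod 8 = 7)
  reciprocity: (17/95) -> +(95/17)
  reduce: (10/17)
  pull out 2: (2/17) = +1  (since 17 mod 8 = 1)
  reciprocity: (5/17) -> +(17/5)
  reduce: (2/5)
  pull out 2: (2/5) = -1  (since 5 mod 8 = 5)
  (1/5) = 1
Product of signs = -1
(380/509) = -1

-1


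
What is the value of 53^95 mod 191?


p = 191 is prime and the exponent is (p-1)/2 = 95, so by Euler's criterion 53^95 = (53/191) = +1 or -1 mod 191.
Compute by square-and-multiply:
  95 = 64 + 16 + 8 + 4 + 2 + 1 (binary 1011111)
  Repeated squaring mod 191: 53^1 = 53, 53^2 = 135, 53^4 = 80, 53^8 = 97, 53^16 = 50, 53^32 = 17, 53^64 = 98
  53^95 = 53^64 * 53^16 * 53^8 * 53^4 * 53^2 * 53^1 = 98 * 50 * 97 * 80 * 135 * 53 mod 191
    98 * 50 = 4900 = 125 mod 191
    125 * 97 = 12125 = 92 mod 191
    92 * 80 = 7360 = 102 mod 191
    102 * 135 = 13770 = 18 mod 191
    18 * 53 = 954 = 190 mod 191
  53^95 = 190 mod 191
Result 190 = p - 1 = -1 mod 191: 53 is a quadratic non-residue mod 191. As a residue in [0, p-1] the value is 190.
53^95 mod 191 = 190

190


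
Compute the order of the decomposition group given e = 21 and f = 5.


|D_P| = e * f
= 21 * 5
= 105

105


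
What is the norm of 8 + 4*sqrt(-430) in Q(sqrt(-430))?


N(a + b*sqrt(d)) = a^2 - d*b^2
= (8)^2 - (-430)*(4)^2
= 64 + 6880
= 6944

6944


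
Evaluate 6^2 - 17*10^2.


x^2 - d*y^2
= 6^2 - 17*10^2
= 36 - 1700
= -1664

-1664


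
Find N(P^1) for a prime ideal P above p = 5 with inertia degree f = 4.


N(P^a) = p^(a*f)
= 5^(1*4)
= 5^4
= 625

625


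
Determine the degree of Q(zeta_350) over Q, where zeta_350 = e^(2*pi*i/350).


The degree equals Euler's totient phi(350).
350 = 2 * 5^2 * 7
phi(350) = 120

120


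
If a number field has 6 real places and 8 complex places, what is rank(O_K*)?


By Dirichlet's unit theorem:
rank = r1 + r2 - 1
= 6 + 8 - 1
= 13

13


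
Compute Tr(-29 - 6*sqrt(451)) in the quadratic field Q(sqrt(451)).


Tr(a + b*sqrt(d)) = (a + b*sqrt(d)) + (a - b*sqrt(d)) = 2a
= 2 * (-29)
= -58

-58


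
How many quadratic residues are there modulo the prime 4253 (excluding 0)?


For prime p, the number of non-zero quadratic residues is (p-1)/2.
= (4253-1)/2
= 2126

2126


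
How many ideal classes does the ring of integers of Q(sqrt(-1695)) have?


K = Q(sqrt(-1695)). d mod 4 = 1, so D = disc(K) = d = -1695
h(K) equals the number of primitive reduced positive-definite forms (a, b, c) = a*x^2 + b*x*y + c*y^2 with b^2 - 4ac = D,
where reduced means |b| <= a <= c, with b >= 0 whenever |b| = a or a = c, and primitive means gcd(a, b, c) = 1.
Reduced forces 3a^2 <= |D| = 1695, so 1 <= a <= 23; b must have the parity of D, and c = (b^2 - D)/(4a) must be an integer >= a.
Enumerate a = 1..23, b in [-a, a]:
  a=1: (1, 1, 424)  [1]
  a=2: (2, -1, 212), (2, 1, 212)  [2]
  a=3: (3, 3, 142)  [1]
  a=4: (4, -1, 106), (4, 1, 106)  [2]
  a=5: (5, 5, 86)  [1]
  a=6: (6, -3, 71), (6, 3, 71)  [2]
  a=7: none
  a=8: (8, -1, 53), (8, 1, 53)  [2]
  a=9: none
  a=10: (10, -5, 43), (10, 5, 43)  [2]
  a=11: none
  a=12: (12, -9, 37), (12, 9, 37)  [2]
  a=13..14: none
  a=15: (15, 15, 32)  [1]
  a=16: (16, -15, 30), (16, 15, 30)  [2]
  a=17..19: none
  a=20: (20, -15, 24), (20, 15, 24)  [2]
  a=21..23: none
Total reduced forms: 1 + 2 + 1 + 2 + 1 + 2 + 2 + 2 + 2 + 1 + 2 + 2 = 20
h = 20

20


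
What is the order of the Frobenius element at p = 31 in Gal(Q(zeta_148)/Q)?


The Frobenius at p in Gal(Q(zeta_n)/Q) = (Z/nZ)* is the class of p, so its order is ord_148(31), the smallest k >= 1 with 31^k = 1 mod 148.
n = 148 = 2^2 * 37, phi(148) = 72; the order divides phi(n).
Divisors of 72: 1, 2, 3, 4, 6, 8, 9, 12, 18, 24, 36, 72
Repeated squaring mod 148: 31^1 = 31, 31^2 = 73, 31^4 = 1, 31^8 = 1, 31^16 = 1, 31^32 = 1, 31^64 = 1
Test divisors in increasing order:
  k=1: 31^1 = 31 mod 148
  k=2: 31^2 = 73 mod 148
  k=3: 31^3 = 73 * 31 = 43 mod 148
  k=4: 31^4 = 1 mod 148  <- first divisor giving 1
Order = 4

4


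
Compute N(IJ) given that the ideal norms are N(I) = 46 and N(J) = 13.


N(IJ) = N(I) * N(J)
= 46 * 13
= 598

598


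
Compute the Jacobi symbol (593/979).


Compute (593/979) via quadratic reciprocity:
  reciprocity: (593/979) -> +(979/593)
  reduce: (386/593)
  pull out 2: (2/593) = +1  (since 593 mod 8 = 1)
  reciprocity: (193/593) -> +(593/193)
  reduce: (14/193)
  pull out 2: (2/193) = +1  (since 193 mod 8 = 1)
  reciprocity: (7/193) -> +(193/7)
  reduce: (4/7)
  pull out 2: (2/7) = +1  (since 7 mod 8 = 7)
  pull out 2: (2/7) = +1  (since 7 mod 8 = 7)
  (1/7) = 1
Product of signs = 1

1


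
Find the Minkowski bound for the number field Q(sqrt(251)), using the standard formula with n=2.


d = 251, d mod 4 = 3, so disc(K) = 4d = 1004; |disc(K)| = 1004
Real quadratic field, so n = 2, s = r2 = 0, r1 = 2
M = (n!/n^n) * (4/pi)^s * sqrt(|disc(K)|) = (2!/2^2) * (4/pi)^0 * sqrt(1004)
= 0.5 * 1.000000 * 31.685959
= 15.8430

15.8430


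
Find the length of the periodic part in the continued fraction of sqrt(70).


Run the CF algorithm for sqrt(70).
a_0 = floor(sqrt(70)) = 8; set m_0=0, q_0=1.
Recurrence: m' = q*a - m,  q' = (d - m'^2)/q,  a' = floor((a_0 + m')/q').
  step 1: m=8, q=6, a=2
  step 2: m=4, q=9, a=1
  step 3: m=5, q=5, a=2
  step 4: m=5, q=9, a=1
  step 5: m=4, q=6, a=2
  step 6: m=8, q=1, a=16
a_6 = 2*a_0 = 16, so the period closes here.
sqrt(70) = [8; 2, 1, 2, 1, 2, 16]
Period length = 6

6


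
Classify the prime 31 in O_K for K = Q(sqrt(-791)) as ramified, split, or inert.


K = Q(sqrt(-791)). Since d mod 4 = 1, disc(K) = -791.
Check p | disc: -791 mod 31 = 15.
p does not divide disc. Compute Legendre symbol (d/p):
15^((31-1)/2) mod 31 = -1
(d/p) = -1, so p is inert: (p) stays prime with e=1, f=2, g=1.
Therefore p is inert.

inert


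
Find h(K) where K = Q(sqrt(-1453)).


K = Q(sqrt(-1453)). d mod 4 = 3, so D = disc(K) = 4d = -5812
h(K) equals the number of primitive reduced positive-definite forms (a, b, c) = a*x^2 + b*x*y + c*y^2 with b^2 - 4ac = D,
where reduced means |b| <= a <= c, with b >= 0 whenever |b| = a or a = c, and primitive means gcd(a, b, c) = 1.
Reduced forces 3a^2 <= |D| = 5812, so 1 <= a <= 44; b must have the parity of D, and c = (b^2 - D)/(4a) must be an integer >= a.
Enumerate a = 1..44, b in [-a, a]:
  a=1: (1, 0, 1453)  [1]
  a=2: (2, 2, 727)  [1]
  a=3..12: none
  a=13: (13, -8, 113), (13, 8, 113)  [2]
  a=14..16: none
  a=17: (17, -6, 86), (17, 6, 86)  [2]
  a=18..25: none
  a=26: (26, -18, 59), (26, 18, 59)  [2]
  a=27..30: none
  a=31: (31, -4, 47), (31, 4, 47)  [2]
  a=32..33: none
  a=34: (34, -6, 43), (34, 6, 43)  [2]
  a=35..36: none
  a=37: (37, -16, 41), (37, 16, 41)  [2]
  a=38..44: none
Total reduced forms: 1 + 1 + 2 + 2 + 2 + 2 + 2 + 2 = 14
h = 14

14


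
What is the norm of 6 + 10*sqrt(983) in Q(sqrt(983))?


N(a + b*sqrt(d)) = a^2 - d*b^2
= (6)^2 - (983)*(10)^2
= 36 - 98300
= -98264

-98264


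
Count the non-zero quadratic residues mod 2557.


For prime p, the number of non-zero quadratic residues is (p-1)/2.
= (2557-1)/2
= 1278

1278


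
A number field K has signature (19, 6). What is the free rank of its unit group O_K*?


By Dirichlet's unit theorem:
rank = r1 + r2 - 1
= 19 + 6 - 1
= 24

24


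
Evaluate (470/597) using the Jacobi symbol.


Compute (470/597) via quadratic reciprocity:
  pull out 2: (2/597) = -1  (since 597 mod 8 = 5)
  reciprocity: (235/597) -> +(597/235)
  reduce: (127/235)
  reciprocity: (127/235) -> -(235/127)
  reduce: (108/127)
  pull out 2: (2/127) = +1  (since 127 mod 8 = 7)
  pull out 2: (2/127) = +1  (since 127 mod 8 = 7)
  reciprocity: (27/127) -> -(127/27)
  reduce: (19/27)
  reciprocity: (19/27) -> -(27/19)
  reduce: (8/19)
  pull out 2: (2/19) = -1  (since 19 mod 8 = 3)
  pull out 2: (2/19) = -1  (since 19 mod 8 = 3)
  pull out 2: (2/19) = -1  (since 19 mod 8 = 3)
  (1/19) = 1
Product of signs = -1

-1


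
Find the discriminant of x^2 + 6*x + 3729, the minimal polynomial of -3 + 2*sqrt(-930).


The element -3 + 2*sqrt(-930) has minimal polynomial:
x^2 + 6*x + 3729
Discriminant = (6)^2 - 4*(3729)
= 36 - 14916
= -14880

-14880


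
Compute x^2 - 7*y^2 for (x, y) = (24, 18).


x^2 - d*y^2
= 24^2 - 7*18^2
= 576 - 2268
= -1692

-1692


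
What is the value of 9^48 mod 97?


p = 97 is prime and the exponent is (p-1)/2 = 48, so by Euler's criterion 9^48 = (9/97) = +1 or -1 mod 97.
Compute by square-and-multiply:
  48 = 32 + 16 (binary 110000)
  Repeated squaring mod 97: 9^1 = 9, 9^2 = 81, 9^4 = 62, 9^8 = 61, 9^16 = 35, 9^32 = 61
  9^48 = 9^32 * 9^16 = 61 * 35 mod 97
    61 * 35 = 2135 = 1 mod 97
  9^48 = 1 mod 97
Result 1: 9 is a quadratic residue mod 97.
9^48 mod 97 = 1

1


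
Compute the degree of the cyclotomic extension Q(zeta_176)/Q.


The degree equals Euler's totient phi(176).
176 = 2^4 * 11
phi(176) = 80

80


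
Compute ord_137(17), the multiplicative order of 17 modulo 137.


We want ord_137(17), the smallest k >= 1 with 17^k = 1 mod 137.
n = 137 = 137, phi(137) = 136; the order divides phi(n).
Divisors of 136: 1, 2, 4, 8, 17, 34, 68, 136
Repeated squaring mod 137: 17^1 = 17, 17^2 = 15, 17^4 = 88, 17^8 = 72, 17^16 = 115, 17^32 = 73, 17^64 = 123, 17^128 = 59
Test divisors in increasing order:
  k=1: 17^1 = 17 mod 137
  k=2: 17^2 = 15 mod 137
  k=4: 17^4 = 88 mod 137
  k=8: 17^8 = 72 mod 137
  k=17: 17^17 = 115 * 17 = 37 mod 137
  k=34: 17^34 = 73 * 15 = 136 mod 137
  k=68: 17^68 = 123 * 88 = 1 mod 137  <- first divisor giving 1
Order = 68

68


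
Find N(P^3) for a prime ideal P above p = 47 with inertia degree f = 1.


N(P^a) = p^(a*f)
= 47^(3*1)
= 47^3
= 103823

103823


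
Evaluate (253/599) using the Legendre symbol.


p = 599 is prime, so compute (253/599) with the reciprocity algorithm (Jacobi-symbol steps: pull out 2s via (2/n), flip via reciprocity, reduce):
  reciprocity: (253/599) -> +(599/253)
  reduce: (93/253)
  reciprocity: (93/253) -> +(253/93)
  reduce: (67/93)
  reciprocity: (67/93) -> +(93/67)
  reduce: (26/67)
  pull out 2: (2/67) = -1  (since 67 mod 8 = 3)
  reciprocity: (13/67) -> +(67/13)
  reduce: (2/13)
  pull out 2: (2/13) = -1  (since 13 mod 8 = 5)
  (1/13) = 1
Product of signs = 1
(253/599) = 1

1


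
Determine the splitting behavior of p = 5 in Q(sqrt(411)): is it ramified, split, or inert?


K = Q(sqrt(411)). Since d mod 4 = 3, disc(K) = 1644.
Check p | disc: 1644 mod 5 = 4.
p does not divide disc. Compute Legendre symbol (d/p):
1^((5-1)/2) mod 5 = 1
(d/p) = 1, so p splits: (p) = P*P' with e=1, f=1, g=2.
Therefore p is split.

split


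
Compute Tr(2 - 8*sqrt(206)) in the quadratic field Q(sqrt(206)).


Tr(a + b*sqrt(d)) = (a + b*sqrt(d)) + (a - b*sqrt(d)) = 2a
= 2 * (2)
= 4

4


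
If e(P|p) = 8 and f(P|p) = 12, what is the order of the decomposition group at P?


|D_P| = e * f
= 8 * 12
= 96

96


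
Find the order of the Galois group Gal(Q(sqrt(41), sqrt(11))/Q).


The 2 square roots of distinct primes are multiplicatively independent over Q,
so [K:Q] = 2^2 and Gal(K/Q) is isomorphic to (Z/2Z)^2.
|Gal| = 2^2 = 4

4


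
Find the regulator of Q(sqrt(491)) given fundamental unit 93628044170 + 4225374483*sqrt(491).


epsilon = 93628044170 + 4225374483*sqrt(491)
= 1.8726e+11
R = ln(1.8726e+11)
= 25.9557

25.9557


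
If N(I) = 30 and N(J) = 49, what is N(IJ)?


N(IJ) = N(I) * N(J)
= 30 * 49
= 1470

1470


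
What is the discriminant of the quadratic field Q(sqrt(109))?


For K = Q(sqrt(d)) with d squarefree: disc(K) = d if d = 1 mod 4, and disc(K) = 4d if d = 2 or 3 mod 4.
Here d = 109, and d mod 4 = 1.
d = 1 mod 4 (O_K = Z[(1+sqrt(d))/2]), so disc(K) = d = 109

109


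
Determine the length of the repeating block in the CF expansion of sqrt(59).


Run the CF algorithm for sqrt(59).
a_0 = floor(sqrt(59)) = 7; set m_0=0, q_0=1.
Recurrence: m' = q*a - m,  q' = (d - m'^2)/q,  a' = floor((a_0 + m')/q').
  step 1: m=7, q=10, a=1
  step 2: m=3, q=5, a=2
  step 3: m=7, q=2, a=7
  step 4: m=7, q=5, a=2
  step 5: m=3, q=10, a=1
  step 6: m=7, q=1, a=14
a_6 = 2*a_0 = 14, so the period closes here.
sqrt(59) = [7; 1, 2, 7, 2, 1, 14]
Period length = 6

6


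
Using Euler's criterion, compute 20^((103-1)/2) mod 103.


p = 103 is prime and the exponent is (p-1)/2 = 51, so by Euler's criterion 20^51 = (20/103) = +1 or -1 mod 103.
Compute by square-and-multiply:
  51 = 32 + 16 + 2 + 1 (binary 110011)
  Repeated squaring mod 103: 20^1 = 20, 20^2 = 91, 20^4 = 41, 20^8 = 33, 20^16 = 59, 20^32 = 82
  20^51 = 20^32 * 20^16 * 20^2 * 20^1 = 82 * 59 * 91 * 20 mod 103
    82 * 59 = 4838 = 100 mod 103
    100 * 91 = 9100 = 36 mod 103
    36 * 20 = 720 = 102 mod 103
  20^51 = 102 mod 103
Result 102 = p - 1 = -1 mod 103: 20 is a quadratic non-residue mod 103. As a residue in [0, p-1] the value is 102.
20^51 mod 103 = 102

102


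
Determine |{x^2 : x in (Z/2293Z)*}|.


For prime p, the number of non-zero quadratic residues is (p-1)/2.
= (2293-1)/2
= 1146

1146


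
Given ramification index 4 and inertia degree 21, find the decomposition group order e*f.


|D_P| = e * f
= 4 * 21
= 84

84


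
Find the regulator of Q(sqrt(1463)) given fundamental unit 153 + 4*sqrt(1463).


epsilon = 153 + 4*sqrt(1463)
= 305.9967
R = ln(305.9967)
= 5.7236

5.7236


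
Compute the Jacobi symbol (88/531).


Compute (88/531) via quadratic reciprocity:
  pull out 2: (2/531) = -1  (since 531 mod 8 = 3)
  pull out 2: (2/531) = -1  (since 531 mod 8 = 3)
  pull out 2: (2/531) = -1  (since 531 mod 8 = 3)
  reciprocity: (11/531) -> -(531/11)
  reduce: (3/11)
  reciprocity: (3/11) -> -(11/3)
  reduce: (2/3)
  pull out 2: (2/3) = -1  (since 3 mod 8 = 3)
  (1/3) = 1
Product of signs = 1

1


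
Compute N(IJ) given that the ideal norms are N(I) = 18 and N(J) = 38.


N(IJ) = N(I) * N(J)
= 18 * 38
= 684

684


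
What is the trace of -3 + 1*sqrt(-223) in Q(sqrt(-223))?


Tr(a + b*sqrt(d)) = (a + b*sqrt(d)) + (a - b*sqrt(d)) = 2a
= 2 * (-3)
= -6

-6


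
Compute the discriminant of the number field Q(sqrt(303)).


For K = Q(sqrt(d)) with d squarefree: disc(K) = d if d = 1 mod 4, and disc(K) = 4d if d = 2 or 3 mod 4.
Here d = 303, and d mod 4 = 3.
d = 3 mod 4, not 1 (O_K = Z[sqrt(d)]), so disc(K) = 4d = 4 * (303) = 1212

1212


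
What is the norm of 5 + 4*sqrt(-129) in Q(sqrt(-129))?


N(a + b*sqrt(d)) = a^2 - d*b^2
= (5)^2 - (-129)*(4)^2
= 25 + 2064
= 2089

2089


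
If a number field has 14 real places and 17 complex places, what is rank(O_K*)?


By Dirichlet's unit theorem:
rank = r1 + r2 - 1
= 14 + 17 - 1
= 30

30


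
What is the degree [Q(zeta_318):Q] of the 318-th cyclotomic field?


The degree equals Euler's totient phi(318).
318 = 2 * 3 * 53
phi(318) = 104

104


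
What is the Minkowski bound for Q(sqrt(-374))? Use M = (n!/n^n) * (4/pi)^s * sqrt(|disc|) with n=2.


d = -374, d mod 4 = 2, so disc(K) = 4d = -1496; |disc(K)| = 1496
Imaginary quadratic field, so n = 2, s = r2 = 1, r1 = 0
M = (n!/n^n) * (4/pi)^s * sqrt(|disc(K)|) = (2!/2^2) * (4/pi)^1 * sqrt(1496)
= 0.5 * 1.273240 * 38.678159
= 24.6233

24.6233


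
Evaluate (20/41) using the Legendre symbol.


p = 41 is prime, so compute (20/41) with the reciprocity algorithm (Jacobi-symbol steps: pull out 2s via (2/n), flip via reciprocity, reduce):
  pull out 2: (2/41) = +1  (since 41 mod 8 = 1)
  pull out 2: (2/41) = +1  (since 41 mod 8 = 1)
  reciprocity: (5/41) -> +(41/5)
  reduce: (1/5)
  (1/5) = 1
Product of signs = 1
(20/41) = 1

1


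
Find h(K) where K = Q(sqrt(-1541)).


K = Q(sqrt(-1541)). d mod 4 = 3, so D = disc(K) = 4d = -6164
h(K) equals the number of primitive reduced positive-definite forms (a, b, c) = a*x^2 + b*x*y + c*y^2 with b^2 - 4ac = D,
where reduced means |b| <= a <= c, with b >= 0 whenever |b| = a or a = c, and primitive means gcd(a, b, c) = 1.
Reduced forces 3a^2 <= |D| = 6164, so 1 <= a <= 45; b must have the parity of D, and c = (b^2 - D)/(4a) must be an integer >= a.
Enumerate a = 1..45, b in [-a, a]:
  a=1: (1, 0, 1541)  [1]
  a=2: (2, 2, 771)  [1]
  a=3: (3, -2, 514), (3, 2, 514)  [2]
  a=4: none
  a=5: (5, -4, 309), (5, 4, 309)  [2]
  a=6: (6, -2, 257), (6, 2, 257)  [2]
  a=7..8: none
  a=9: (9, -8, 173), (9, 8, 173)  [2]
  a=10: (10, -6, 155), (10, 6, 155)  [2]
  a=11..14: none
  a=15: (15, -14, 106), (15, -4, 103), (15, 4, 103), (15, 14, 106)  [4]
  a=16..17: none
  a=18: (18, -10, 87), (18, 10, 87)  [2]
  a=19: (19, -12, 83), (19, 12, 83)  [2]
  a=20..22: none
  a=23: (23, 0, 67)  [1]
  a=24: none
  a=25: (25, -6, 62), (25, 6, 62)  [2]
  a=26: none
  a=27: (27, -10, 58), (27, 10, 58)  [2]
  a=28: none
  a=29: (29, -10, 54), (29, 10, 54)  [2]
  a=30: (30, -26, 57), (30, -14, 53), (30, 14, 53), (30, 26, 57)  [4]
  a=31: (31, -6, 50), (31, 6, 50)  [2]
  a=32..37: none
  a=38: (38, -26, 45), (38, 26, 45)  [2]
  a=39..44: none
  a=45: (45, 44, 45)  [1]
Total reduced forms: 1 + 1 + 2 + 2 + 2 + 2 + 2 + 4 + 2 + 2 + 1 + 2 + 2 + 2 + 4 + 2 + 2 + 1 = 36
h = 36

36


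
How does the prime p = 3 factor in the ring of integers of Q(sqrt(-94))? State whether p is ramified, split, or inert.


K = Q(sqrt(-94)). Since d mod 4 = 2, disc(K) = -376.
Check p | disc: -376 mod 3 = 2.
p does not divide disc. Compute Legendre symbol (d/p):
2^((3-1)/2) mod 3 = -1
(d/p) = -1, so p is inert: (p) stays prime with e=1, f=2, g=1.
Therefore p is inert.

inert


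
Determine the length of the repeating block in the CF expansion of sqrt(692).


Run the CF algorithm for sqrt(692).
a_0 = floor(sqrt(692)) = 26; set m_0=0, q_0=1.
Recurrence: m' = q*a - m,  q' = (d - m'^2)/q,  a' = floor((a_0 + m')/q').
  step 1: m=26, q=16, a=3
  step 2: m=22, q=13, a=3
  step 3: m=17, q=31, a=1
  step 4: m=14, q=16, a=2
  step 5: m=18, q=23, a=1
  step 6: m=5, q=29, a=1
  step 7: m=24, q=4, a=12
  step 8: m=24, q=29, a=1
  step 9: m=5, q=23, a=1
  step 10: m=18, q=16, a=2
  step 11: m=14, q=31, a=1
  step 12: m=17, q=13, a=3
  step 13: m=22, q=16, a=3
  step 14: m=26, q=1, a=52
a_14 = 2*a_0 = 52, so the period closes here.
sqrt(692) = [26; 3, 3, 1, 2, 1, 1, 12, 1, 1, 2, 1, 3, 3, 52]
Period length = 14

14


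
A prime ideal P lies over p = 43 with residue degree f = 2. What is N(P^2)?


N(P^a) = p^(a*f)
= 43^(2*2)
= 43^4
= 3418801

3418801


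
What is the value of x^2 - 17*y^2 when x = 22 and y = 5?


x^2 - d*y^2
= 22^2 - 17*5^2
= 484 - 425
= 59

59


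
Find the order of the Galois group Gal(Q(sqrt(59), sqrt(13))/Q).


The 2 square roots of distinct primes are multiplicatively independent over Q,
so [K:Q] = 2^2 and Gal(K/Q) is isomorphic to (Z/2Z)^2.
|Gal| = 2^2 = 4

4


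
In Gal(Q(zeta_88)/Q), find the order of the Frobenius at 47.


The Frobenius at p in Gal(Q(zeta_n)/Q) = (Z/nZ)* is the class of p, so its order is ord_88(47), the smallest k >= 1 with 47^k = 1 mod 88.
n = 88 = 2^3 * 11, phi(88) = 40; the order divides phi(n).
Divisors of 40: 1, 2, 4, 5, 8, 10, 20, 40
Repeated squaring mod 88: 47^1 = 47, 47^2 = 9, 47^4 = 81, 47^8 = 49, 47^16 = 25, 47^32 = 9
Test divisors in increasing order:
  k=1: 47^1 = 47 mod 88
  k=2: 47^2 = 9 mod 88
  k=4: 47^4 = 81 mod 88
  k=5: 47^5 = 81 * 47 = 23 mod 88
  k=8: 47^8 = 49 mod 88
  k=10: 47^10 = 49 * 9 = 1 mod 88  <- first divisor giving 1
Order = 10

10


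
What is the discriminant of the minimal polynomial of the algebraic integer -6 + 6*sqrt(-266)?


The element -6 + 6*sqrt(-266) has minimal polynomial:
x^2 + 12*x + 9612
Discriminant = (12)^2 - 4*(9612)
= 144 - 38448
= -38304

-38304


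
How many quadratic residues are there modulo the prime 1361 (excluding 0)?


For prime p, the number of non-zero quadratic residues is (p-1)/2.
= (1361-1)/2
= 680

680


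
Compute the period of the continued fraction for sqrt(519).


Run the CF algorithm for sqrt(519).
a_0 = floor(sqrt(519)) = 22; set m_0=0, q_0=1.
Recurrence: m' = q*a - m,  q' = (d - m'^2)/q,  a' = floor((a_0 + m')/q').
  step 1: m=22, q=35, a=1
  step 2: m=13, q=10, a=3
  step 3: m=17, q=23, a=1
  step 4: m=6, q=21, a=1
  step 5: m=15, q=14, a=2
  step 6: m=13, q=25, a=1
  step 7: m=12, q=15, a=2
  step 8: m=18, q=13, a=3
  step 9: m=21, q=6, a=7
  step 10: m=21, q=13, a=3
  step 11: m=18, q=15, a=2
  step 12: m=12, q=25, a=1
  step 13: m=13, q=14, a=2
  step 14: m=15, q=21, a=1
  step 15: m=6, q=23, a=1
  step 16: m=17, q=10, a=3
  step 17: m=13, q=35, a=1
  step 18: m=22, q=1, a=44
a_18 = 2*a_0 = 44, so the period closes here.
sqrt(519) = [22; 1, 3, 1, 1, 2, 1, 2, 3, 7, 3, 2, 1, 2, 1, 1, 3, 1, 44]
Period length = 18

18


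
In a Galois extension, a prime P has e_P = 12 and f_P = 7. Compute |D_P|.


|D_P| = e * f
= 12 * 7
= 84

84


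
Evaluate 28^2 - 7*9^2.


x^2 - d*y^2
= 28^2 - 7*9^2
= 784 - 567
= 217

217


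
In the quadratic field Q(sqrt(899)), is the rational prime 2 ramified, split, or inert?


K = Q(sqrt(899)). Since d mod 4 = 3, disc(K) = 3596.
Check p | disc: 3596 mod 2 = 0.
p divides disc, so p ramifies: (p) = P^2 with e=2, f=1, g=1.
Therefore p is ramified.

ramified


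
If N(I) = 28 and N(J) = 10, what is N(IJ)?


N(IJ) = N(I) * N(J)
= 28 * 10
= 280

280


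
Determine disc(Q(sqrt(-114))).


For K = Q(sqrt(d)) with d squarefree: disc(K) = d if d = 1 mod 4, and disc(K) = 4d if d = 2 or 3 mod 4.
Here d = -114, and d mod 4 = 2.
d = 2 mod 4, not 1 (O_K = Z[sqrt(d)]), so disc(K) = 4d = 4 * (-114) = -456

-456


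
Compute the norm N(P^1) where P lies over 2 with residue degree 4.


N(P^a) = p^(a*f)
= 2^(1*4)
= 2^4
= 16

16


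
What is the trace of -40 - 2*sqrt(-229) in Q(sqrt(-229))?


Tr(a + b*sqrt(d)) = (a + b*sqrt(d)) + (a - b*sqrt(d)) = 2a
= 2 * (-40)
= -80

-80


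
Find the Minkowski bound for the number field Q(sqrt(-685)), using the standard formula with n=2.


d = -685, d mod 4 = 3, so disc(K) = 4d = -2740; |disc(K)| = 2740
Imaginary quadratic field, so n = 2, s = r2 = 1, r1 = 0
M = (n!/n^n) * (4/pi)^s * sqrt(|disc(K)|) = (2!/2^2) * (4/pi)^1 * sqrt(2740)
= 0.5 * 1.273240 * 52.345009
= 33.3239

33.3239


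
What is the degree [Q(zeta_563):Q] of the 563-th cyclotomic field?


The degree equals Euler's totient phi(563).
563 = 563
phi(563) = 562

562


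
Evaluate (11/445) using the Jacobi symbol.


Compute (11/445) via quadratic reciprocity:
  reciprocity: (11/445) -> +(445/11)
  reduce: (5/11)
  reciprocity: (5/11) -> +(11/5)
  reduce: (1/5)
  (1/5) = 1
Product of signs = 1

1


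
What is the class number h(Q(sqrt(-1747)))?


K = Q(sqrt(-1747)). d mod 4 = 1, so D = disc(K) = d = -1747
h(K) equals the number of primitive reduced positive-definite forms (a, b, c) = a*x^2 + b*x*y + c*y^2 with b^2 - 4ac = D,
where reduced means |b| <= a <= c, with b >= 0 whenever |b| = a or a = c, and primitive means gcd(a, b, c) = 1.
Reduced forces 3a^2 <= |D| = 1747, so 1 <= a <= 24; b must have the parity of D, and c = (b^2 - D)/(4a) must be an integer >= a.
Enumerate a = 1..24, b in [-a, a]:
  a=1: (1, 1, 437)  [1]
  a=2..16: none
  a=17: (17, -15, 29), (17, 15, 29)  [2]
  a=18: none
  a=19: (19, -1, 23), (19, 1, 23)  [2]
  a=20..24: none
Total reduced forms: 1 + 2 + 2 = 5
h = 5

5


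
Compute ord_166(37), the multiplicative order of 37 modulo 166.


We want ord_166(37), the smallest k >= 1 with 37^k = 1 mod 166.
n = 166 = 2 * 83, phi(166) = 82; the order divides phi(n).
Divisors of 82: 1, 2, 41, 82
Repeated squaring mod 166: 37^1 = 37, 37^2 = 41, 37^4 = 21, 37^8 = 109, 37^16 = 95, 37^32 = 61, 37^64 = 69
Test divisors in increasing order:
  k=1: 37^1 = 37 mod 166
  k=2: 37^2 = 41 mod 166
  k=41: 37^41 = 61 * 109 * 37 = 1 mod 166  <- first divisor giving 1
Order = 41

41


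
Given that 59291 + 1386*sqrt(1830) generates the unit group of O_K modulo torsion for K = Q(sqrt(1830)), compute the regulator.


epsilon = 59291 + 1386*sqrt(1830)
= 118582.0000
R = ln(118582.0000)
= 11.6834

11.6834


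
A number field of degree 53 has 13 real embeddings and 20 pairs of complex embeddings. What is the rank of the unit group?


By Dirichlet's unit theorem:
rank = r1 + r2 - 1
= 13 + 20 - 1
= 32

32


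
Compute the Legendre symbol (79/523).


p = 523 is prime, so compute (79/523) with the reciprocity algorithm (Jacobi-symbol steps: pull out 2s via (2/n), flip via reciprocity, reduce):
  reciprocity: (79/523) -> -(523/79)
  reduce: (49/79)
  reciprocity: (49/79) -> +(79/49)
  reduce: (30/49)
  pull out 2: (2/49) = +1  (since 49 mod 8 = 1)
  reciprocity: (15/49) -> +(49/15)
  reduce: (4/15)
  pull out 2: (2/15) = +1  (since 15 mod 8 = 7)
  pull out 2: (2/15) = +1  (since 15 mod 8 = 7)
  (1/15) = 1
Product of signs = -1
(79/523) = -1

-1


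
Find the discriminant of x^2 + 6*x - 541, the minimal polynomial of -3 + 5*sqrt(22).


The element -3 + 5*sqrt(22) has minimal polynomial:
x^2 + 6*x - 541
Discriminant = (6)^2 - 4*(-541)
= 36 + 2164
= 2200

2200


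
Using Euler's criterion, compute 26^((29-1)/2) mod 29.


p = 29 is prime and the exponent is (p-1)/2 = 14, so by Euler's criterion 26^14 = (26/29) = +1 or -1 mod 29.
Compute by square-and-multiply:
  14 = 8 + 4 + 2 (binary 1110)
  Repeated squaring mod 29: 26^1 = 26, 26^2 = 9, 26^4 = 23, 26^8 = 7
  26^14 = 26^8 * 26^4 * 26^2 = 7 * 23 * 9 mod 29
    7 * 23 = 161 = 16 mod 29
    16 * 9 = 144 = 28 mod 29
  26^14 = 28 mod 29
Result 28 = p - 1 = -1 mod 29: 26 is a quadratic non-residue mod 29. As a residue in [0, p-1] the value is 28.
26^14 mod 29 = 28

28


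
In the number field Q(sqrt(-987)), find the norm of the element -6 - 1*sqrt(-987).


N(a + b*sqrt(d)) = a^2 - d*b^2
= (-6)^2 - (-987)*(-1)^2
= 36 + 987
= 1023

1023


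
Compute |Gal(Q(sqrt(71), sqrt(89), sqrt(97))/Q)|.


The 3 square roots of distinct primes are multiplicatively independent over Q,
so [K:Q] = 2^3 and Gal(K/Q) is isomorphic to (Z/2Z)^3.
|Gal| = 2^3 = 8

8


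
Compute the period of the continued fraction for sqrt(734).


Run the CF algorithm for sqrt(734).
a_0 = floor(sqrt(734)) = 27; set m_0=0, q_0=1.
Recurrence: m' = q*a - m,  q' = (d - m'^2)/q,  a' = floor((a_0 + m')/q').
  step 1: m=27, q=5, a=10
  step 2: m=23, q=41, a=1
  step 3: m=18, q=10, a=4
  step 4: m=22, q=25, a=1
  step 5: m=3, q=29, a=1
  step 6: m=26, q=2, a=26
  step 7: m=26, q=29, a=1
  step 8: m=3, q=25, a=1
  step 9: m=22, q=10, a=4
  step 10: m=18, q=41, a=1
  step 11: m=23, q=5, a=10
  step 12: m=27, q=1, a=54
a_12 = 2*a_0 = 54, so the period closes here.
sqrt(734) = [27; 10, 1, 4, 1, 1, 26, 1, 1, 4, 1, 10, 54]
Period length = 12

12


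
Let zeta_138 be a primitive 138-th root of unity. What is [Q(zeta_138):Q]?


The degree equals Euler's totient phi(138).
138 = 2 * 3 * 23
phi(138) = 44

44


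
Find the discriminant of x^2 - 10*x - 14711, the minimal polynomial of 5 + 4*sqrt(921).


The element 5 + 4*sqrt(921) has minimal polynomial:
x^2 - 10*x - 14711
Discriminant = (-10)^2 - 4*(-14711)
= 100 + 58844
= 58944

58944


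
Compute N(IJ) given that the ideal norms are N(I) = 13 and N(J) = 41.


N(IJ) = N(I) * N(J)
= 13 * 41
= 533

533


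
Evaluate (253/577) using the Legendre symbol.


p = 577 is prime, so compute (253/577) with the reciprocity algorithm (Jacobi-symbol steps: pull out 2s via (2/n), flip via reciprocity, reduce):
  reciprocity: (253/577) -> +(577/253)
  reduce: (71/253)
  reciprocity: (71/253) -> +(253/71)
  reduce: (40/71)
  pull out 2: (2/71) = +1  (since 71 mod 8 = 7)
  pull out 2: (2/71) = +1  (since 71 mod 8 = 7)
  pull out 2: (2/71) = +1  (since 71 mod 8 = 7)
  reciprocity: (5/71) -> +(71/5)
  reduce: (1/5)
  (1/5) = 1
Product of signs = 1
(253/577) = 1

1


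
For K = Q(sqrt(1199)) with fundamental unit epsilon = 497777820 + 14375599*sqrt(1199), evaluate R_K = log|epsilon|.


epsilon = 497777820 + 14375599*sqrt(1199)
= 9.9556e+08
R = ln(9.9556e+08)
= 20.7188

20.7188


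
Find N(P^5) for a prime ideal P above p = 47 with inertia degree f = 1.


N(P^a) = p^(a*f)
= 47^(5*1)
= 47^5
= 229345007

229345007


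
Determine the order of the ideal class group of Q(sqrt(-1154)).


K = Q(sqrt(-1154)). d mod 4 = 2, so D = disc(K) = 4d = -4616
h(K) equals the number of primitive reduced positive-definite forms (a, b, c) = a*x^2 + b*x*y + c*y^2 with b^2 - 4ac = D,
where reduced means |b| <= a <= c, with b >= 0 whenever |b| = a or a = c, and primitive means gcd(a, b, c) = 1.
Reduced forces 3a^2 <= |D| = 4616, so 1 <= a <= 39; b must have the parity of D, and c = (b^2 - D)/(4a) must be an integer >= a.
Enumerate a = 1..39, b in [-a, a]:
  a=1: (1, 0, 1154)  [1]
  a=2: (2, 0, 577)  [1]
  a=3: (3, -2, 385), (3, 2, 385)  [2]
  a=4: none
  a=5: (5, -2, 231), (5, 2, 231)  [2]
  a=6: (6, -4, 193), (6, 4, 193)  [2]
  a=7: (7, -2, 165), (7, 2, 165)  [2]
  a=8: none
  a=9: (9, -8, 130), (9, 8, 130)  [2]
  a=10: (10, -8, 117), (10, 8, 117)  [2]
  a=11: (11, -2, 105), (11, 2, 105)  [2]
  a=12: none
  a=13: (13, -8, 90), (13, 8, 90)  [2]
  a=14: (14, -12, 85), (14, 12, 85)  [2]
  a=15: (15, -8, 78), (15, -2, 77), (15, 2, 77), (15, 8, 78)  [4]
  a=16: none
  a=17: (17, -12, 70), (17, 12, 70)  [2]
  a=18: (18, -8, 65), (18, 8, 65)  [2]
  a=19: (19, -18, 65), (19, 18, 65)  [2]
  a=20: none
  a=21: (21, -16, 58), (21, -2, 55), (21, 2, 55), (21, 16, 58)  [4]
  a=22: (22, -20, 57), (22, 20, 57)  [2]
  a=23..24: none
  a=25: (25, -22, 51), (25, 22, 51)  [2]
  a=26: (26, -8, 45), (26, 8, 45)  [2]
  a=27: (27, -26, 49), (27, 26, 49)  [2]
  a=28: none
  a=29: (29, -16, 42), (29, 16, 42)  [2]
  a=30: (30, -28, 45), (30, -8, 39), (30, 8, 39), (30, 28, 45)  [4]
  a=31..32: none
  a=33: (33, -20, 38), (33, -2, 35), (33, 2, 35), (33, 20, 38)  [4]
  a=34: (34, -12, 35), (34, 12, 35)  [2]
  a=35..36: none
  a=37: (37, -34, 39), (37, 34, 39)  [2]
  a=38..39: none
Total reduced forms: 1 + 1 + 2 + 2 + 2 + 2 + 2 + 2 + 2 + 2 + 2 + 4 + 2 + 2 + 2 + 4 + 2 + 2 + 2 + 2 + 2 + 4 + 4 + 2 + 2 = 56
h = 56

56


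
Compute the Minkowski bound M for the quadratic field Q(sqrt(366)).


d = 366, d mod 4 = 2, so disc(K) = 4d = 1464; |disc(K)| = 1464
Real quadratic field, so n = 2, s = r2 = 0, r1 = 2
M = (n!/n^n) * (4/pi)^s * sqrt(|disc(K)|) = (2!/2^2) * (4/pi)^0 * sqrt(1464)
= 0.5 * 1.000000 * 38.262253
= 19.1311

19.1311


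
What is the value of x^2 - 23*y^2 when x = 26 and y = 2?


x^2 - d*y^2
= 26^2 - 23*2^2
= 676 - 92
= 584

584


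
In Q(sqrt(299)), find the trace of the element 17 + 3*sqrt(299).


Tr(a + b*sqrt(d)) = (a + b*sqrt(d)) + (a - b*sqrt(d)) = 2a
= 2 * (17)
= 34

34


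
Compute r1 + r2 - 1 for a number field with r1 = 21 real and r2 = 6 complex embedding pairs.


By Dirichlet's unit theorem:
rank = r1 + r2 - 1
= 21 + 6 - 1
= 26

26


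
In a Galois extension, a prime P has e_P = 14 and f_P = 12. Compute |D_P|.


|D_P| = e * f
= 14 * 12
= 168

168


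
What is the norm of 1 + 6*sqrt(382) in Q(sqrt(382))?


N(a + b*sqrt(d)) = a^2 - d*b^2
= (1)^2 - (382)*(6)^2
= 1 - 13752
= -13751

-13751


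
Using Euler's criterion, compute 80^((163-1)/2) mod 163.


p = 163 is prime and the exponent is (p-1)/2 = 81, so by Euler's criterion 80^81 = (80/163) = +1 or -1 mod 163.
Compute by square-and-multiply:
  81 = 64 + 16 + 1 (binary 1010001)
  Repeated squaring mod 163: 80^1 = 80, 80^2 = 43, 80^4 = 56, 80^8 = 39, 80^16 = 54, 80^32 = 145, 80^64 = 161
  80^81 = 80^64 * 80^16 * 80^1 = 161 * 54 * 80 mod 163
    161 * 54 = 8694 = 55 mod 163
    55 * 80 = 4400 = 162 mod 163
  80^81 = 162 mod 163
Result 162 = p - 1 = -1 mod 163: 80 is a quadratic non-residue mod 163. As a residue in [0, p-1] the value is 162.
80^81 mod 163 = 162

162


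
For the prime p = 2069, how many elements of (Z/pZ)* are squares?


For prime p, the number of non-zero quadratic residues is (p-1)/2.
= (2069-1)/2
= 1034

1034


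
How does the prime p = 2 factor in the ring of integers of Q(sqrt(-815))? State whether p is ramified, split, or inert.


K = Q(sqrt(-815)). Since d mod 4 = 1, disc(K) = -815.
Check p | disc: -815 mod 2 = 1.
p=2 does not divide disc (d is 1 mod 4). 2 splits iff d = 1 mod 8.
d mod 8 = 1, so (d/2) = 1.
(d/p) = 1, so p splits: (p) = P*P' with e=1, f=1, g=2.
Therefore p is split.

split


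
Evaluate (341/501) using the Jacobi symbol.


Compute (341/501) via quadratic reciprocity:
  reciprocity: (341/501) -> +(501/341)
  reduce: (160/341)
  pull out 2: (2/341) = -1  (since 341 mod 8 = 5)
  pull out 2: (2/341) = -1  (since 341 mod 8 = 5)
  pull out 2: (2/341) = -1  (since 341 mod 8 = 5)
  pull out 2: (2/341) = -1  (since 341 mod 8 = 5)
  pull out 2: (2/341) = -1  (since 341 mod 8 = 5)
  reciprocity: (5/341) -> +(341/5)
  reduce: (1/5)
  (1/5) = 1
Product of signs = -1

-1
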